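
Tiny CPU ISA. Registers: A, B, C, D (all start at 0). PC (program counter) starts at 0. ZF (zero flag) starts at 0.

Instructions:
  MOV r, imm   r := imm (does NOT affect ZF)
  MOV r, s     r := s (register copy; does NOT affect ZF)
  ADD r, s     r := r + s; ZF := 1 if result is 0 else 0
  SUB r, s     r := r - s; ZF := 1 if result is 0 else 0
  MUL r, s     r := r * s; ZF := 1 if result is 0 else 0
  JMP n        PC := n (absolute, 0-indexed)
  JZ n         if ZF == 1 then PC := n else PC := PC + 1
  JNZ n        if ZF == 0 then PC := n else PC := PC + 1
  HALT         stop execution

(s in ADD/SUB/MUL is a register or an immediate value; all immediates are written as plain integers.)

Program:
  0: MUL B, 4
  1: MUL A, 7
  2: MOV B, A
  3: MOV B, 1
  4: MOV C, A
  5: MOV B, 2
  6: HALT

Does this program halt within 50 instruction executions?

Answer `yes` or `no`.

Step 1: PC=0 exec 'MUL B, 4'. After: A=0 B=0 C=0 D=0 ZF=1 PC=1
Step 2: PC=1 exec 'MUL A, 7'. After: A=0 B=0 C=0 D=0 ZF=1 PC=2
Step 3: PC=2 exec 'MOV B, A'. After: A=0 B=0 C=0 D=0 ZF=1 PC=3
Step 4: PC=3 exec 'MOV B, 1'. After: A=0 B=1 C=0 D=0 ZF=1 PC=4
Step 5: PC=4 exec 'MOV C, A'. After: A=0 B=1 C=0 D=0 ZF=1 PC=5
Step 6: PC=5 exec 'MOV B, 2'. After: A=0 B=2 C=0 D=0 ZF=1 PC=6
Step 7: PC=6 exec 'HALT'. After: A=0 B=2 C=0 D=0 ZF=1 PC=6 HALTED

Answer: yes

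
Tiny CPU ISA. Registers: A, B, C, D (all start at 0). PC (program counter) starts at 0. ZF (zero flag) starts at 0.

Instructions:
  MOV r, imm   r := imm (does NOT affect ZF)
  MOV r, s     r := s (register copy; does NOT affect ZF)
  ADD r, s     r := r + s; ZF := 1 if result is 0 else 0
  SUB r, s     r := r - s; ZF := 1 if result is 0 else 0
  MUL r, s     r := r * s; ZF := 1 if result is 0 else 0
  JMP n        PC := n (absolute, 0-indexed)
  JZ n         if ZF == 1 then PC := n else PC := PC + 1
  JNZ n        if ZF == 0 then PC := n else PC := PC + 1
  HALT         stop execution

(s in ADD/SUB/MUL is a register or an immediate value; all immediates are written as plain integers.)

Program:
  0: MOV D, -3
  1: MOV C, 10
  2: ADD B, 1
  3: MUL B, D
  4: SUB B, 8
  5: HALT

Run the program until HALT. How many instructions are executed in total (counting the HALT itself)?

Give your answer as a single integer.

Step 1: PC=0 exec 'MOV D, -3'. After: A=0 B=0 C=0 D=-3 ZF=0 PC=1
Step 2: PC=1 exec 'MOV C, 10'. After: A=0 B=0 C=10 D=-3 ZF=0 PC=2
Step 3: PC=2 exec 'ADD B, 1'. After: A=0 B=1 C=10 D=-3 ZF=0 PC=3
Step 4: PC=3 exec 'MUL B, D'. After: A=0 B=-3 C=10 D=-3 ZF=0 PC=4
Step 5: PC=4 exec 'SUB B, 8'. After: A=0 B=-11 C=10 D=-3 ZF=0 PC=5
Step 6: PC=5 exec 'HALT'. After: A=0 B=-11 C=10 D=-3 ZF=0 PC=5 HALTED
Total instructions executed: 6

Answer: 6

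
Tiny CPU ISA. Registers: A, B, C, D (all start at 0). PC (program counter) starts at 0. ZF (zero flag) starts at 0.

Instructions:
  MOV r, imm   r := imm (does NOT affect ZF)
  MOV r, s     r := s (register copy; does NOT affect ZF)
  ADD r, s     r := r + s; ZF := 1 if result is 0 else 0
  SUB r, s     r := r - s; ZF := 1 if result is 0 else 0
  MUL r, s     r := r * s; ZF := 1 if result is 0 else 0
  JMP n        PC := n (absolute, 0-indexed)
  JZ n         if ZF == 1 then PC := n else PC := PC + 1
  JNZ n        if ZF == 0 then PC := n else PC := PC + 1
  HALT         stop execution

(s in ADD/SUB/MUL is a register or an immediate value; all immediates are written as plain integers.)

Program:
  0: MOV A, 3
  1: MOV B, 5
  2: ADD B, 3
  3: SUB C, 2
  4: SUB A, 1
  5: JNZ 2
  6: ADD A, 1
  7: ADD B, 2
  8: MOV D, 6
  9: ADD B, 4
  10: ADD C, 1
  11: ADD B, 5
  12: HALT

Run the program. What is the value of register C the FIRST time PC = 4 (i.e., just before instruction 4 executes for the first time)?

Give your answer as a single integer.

Step 1: PC=0 exec 'MOV A, 3'. After: A=3 B=0 C=0 D=0 ZF=0 PC=1
Step 2: PC=1 exec 'MOV B, 5'. After: A=3 B=5 C=0 D=0 ZF=0 PC=2
Step 3: PC=2 exec 'ADD B, 3'. After: A=3 B=8 C=0 D=0 ZF=0 PC=3
Step 4: PC=3 exec 'SUB C, 2'. After: A=3 B=8 C=-2 D=0 ZF=0 PC=4
First time PC=4: C=-2

-2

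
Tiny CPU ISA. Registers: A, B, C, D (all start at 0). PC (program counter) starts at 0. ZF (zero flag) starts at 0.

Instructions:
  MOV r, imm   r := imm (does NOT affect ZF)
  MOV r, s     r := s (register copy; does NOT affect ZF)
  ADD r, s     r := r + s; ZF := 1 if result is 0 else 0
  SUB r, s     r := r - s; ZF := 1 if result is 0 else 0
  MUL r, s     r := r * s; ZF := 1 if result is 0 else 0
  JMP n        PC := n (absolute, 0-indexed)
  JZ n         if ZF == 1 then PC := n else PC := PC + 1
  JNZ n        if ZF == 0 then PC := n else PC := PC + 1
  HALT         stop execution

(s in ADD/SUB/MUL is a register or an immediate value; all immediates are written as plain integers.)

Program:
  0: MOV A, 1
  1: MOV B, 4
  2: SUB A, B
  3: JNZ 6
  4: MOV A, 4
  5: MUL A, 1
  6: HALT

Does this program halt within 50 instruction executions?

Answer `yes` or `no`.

Step 1: PC=0 exec 'MOV A, 1'. After: A=1 B=0 C=0 D=0 ZF=0 PC=1
Step 2: PC=1 exec 'MOV B, 4'. After: A=1 B=4 C=0 D=0 ZF=0 PC=2
Step 3: PC=2 exec 'SUB A, B'. After: A=-3 B=4 C=0 D=0 ZF=0 PC=3
Step 4: PC=3 exec 'JNZ 6'. After: A=-3 B=4 C=0 D=0 ZF=0 PC=6
Step 5: PC=6 exec 'HALT'. After: A=-3 B=4 C=0 D=0 ZF=0 PC=6 HALTED

Answer: yes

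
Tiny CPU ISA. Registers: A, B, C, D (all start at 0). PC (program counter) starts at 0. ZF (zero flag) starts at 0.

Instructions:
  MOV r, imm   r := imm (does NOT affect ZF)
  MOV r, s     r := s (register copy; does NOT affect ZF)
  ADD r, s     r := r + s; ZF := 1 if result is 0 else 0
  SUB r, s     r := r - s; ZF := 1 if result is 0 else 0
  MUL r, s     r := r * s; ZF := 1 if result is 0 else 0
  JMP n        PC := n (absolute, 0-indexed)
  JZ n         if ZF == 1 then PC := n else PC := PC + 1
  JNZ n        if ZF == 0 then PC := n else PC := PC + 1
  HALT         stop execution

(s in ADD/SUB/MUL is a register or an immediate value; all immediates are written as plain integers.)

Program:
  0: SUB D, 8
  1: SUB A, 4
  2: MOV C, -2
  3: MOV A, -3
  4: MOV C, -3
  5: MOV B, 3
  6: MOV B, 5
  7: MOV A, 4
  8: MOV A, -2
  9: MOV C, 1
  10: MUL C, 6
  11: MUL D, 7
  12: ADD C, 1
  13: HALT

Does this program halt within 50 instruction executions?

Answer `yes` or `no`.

Step 1: PC=0 exec 'SUB D, 8'. After: A=0 B=0 C=0 D=-8 ZF=0 PC=1
Step 2: PC=1 exec 'SUB A, 4'. After: A=-4 B=0 C=0 D=-8 ZF=0 PC=2
Step 3: PC=2 exec 'MOV C, -2'. After: A=-4 B=0 C=-2 D=-8 ZF=0 PC=3
Step 4: PC=3 exec 'MOV A, -3'. After: A=-3 B=0 C=-2 D=-8 ZF=0 PC=4
Step 5: PC=4 exec 'MOV C, -3'. After: A=-3 B=0 C=-3 D=-8 ZF=0 PC=5
Step 6: PC=5 exec 'MOV B, 3'. After: A=-3 B=3 C=-3 D=-8 ZF=0 PC=6
Step 7: PC=6 exec 'MOV B, 5'. After: A=-3 B=5 C=-3 D=-8 ZF=0 PC=7
Step 8: PC=7 exec 'MOV A, 4'. After: A=4 B=5 C=-3 D=-8 ZF=0 PC=8
Step 9: PC=8 exec 'MOV A, -2'. After: A=-2 B=5 C=-3 D=-8 ZF=0 PC=9
Step 10: PC=9 exec 'MOV C, 1'. After: A=-2 B=5 C=1 D=-8 ZF=0 PC=10
Step 11: PC=10 exec 'MUL C, 6'. After: A=-2 B=5 C=6 D=-8 ZF=0 PC=11
Step 12: PC=11 exec 'MUL D, 7'. After: A=-2 B=5 C=6 D=-56 ZF=0 PC=12
Step 13: PC=12 exec 'ADD C, 1'. After: A=-2 B=5 C=7 D=-56 ZF=0 PC=13
Step 14: PC=13 exec 'HALT'. After: A=-2 B=5 C=7 D=-56 ZF=0 PC=13 HALTED

Answer: yes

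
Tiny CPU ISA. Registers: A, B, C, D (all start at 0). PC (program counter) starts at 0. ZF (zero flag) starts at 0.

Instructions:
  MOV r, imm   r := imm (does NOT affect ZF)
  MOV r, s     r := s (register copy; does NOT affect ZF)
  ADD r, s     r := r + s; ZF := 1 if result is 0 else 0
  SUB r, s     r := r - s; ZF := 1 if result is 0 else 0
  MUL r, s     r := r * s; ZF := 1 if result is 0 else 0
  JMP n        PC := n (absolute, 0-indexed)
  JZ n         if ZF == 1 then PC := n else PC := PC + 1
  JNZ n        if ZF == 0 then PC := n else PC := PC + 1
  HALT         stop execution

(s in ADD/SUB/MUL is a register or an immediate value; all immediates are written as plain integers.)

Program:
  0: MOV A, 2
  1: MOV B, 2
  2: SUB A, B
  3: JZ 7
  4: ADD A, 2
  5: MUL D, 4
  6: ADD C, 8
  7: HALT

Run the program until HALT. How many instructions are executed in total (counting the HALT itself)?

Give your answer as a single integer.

Step 1: PC=0 exec 'MOV A, 2'. After: A=2 B=0 C=0 D=0 ZF=0 PC=1
Step 2: PC=1 exec 'MOV B, 2'. After: A=2 B=2 C=0 D=0 ZF=0 PC=2
Step 3: PC=2 exec 'SUB A, B'. After: A=0 B=2 C=0 D=0 ZF=1 PC=3
Step 4: PC=3 exec 'JZ 7'. After: A=0 B=2 C=0 D=0 ZF=1 PC=7
Step 5: PC=7 exec 'HALT'. After: A=0 B=2 C=0 D=0 ZF=1 PC=7 HALTED
Total instructions executed: 5

Answer: 5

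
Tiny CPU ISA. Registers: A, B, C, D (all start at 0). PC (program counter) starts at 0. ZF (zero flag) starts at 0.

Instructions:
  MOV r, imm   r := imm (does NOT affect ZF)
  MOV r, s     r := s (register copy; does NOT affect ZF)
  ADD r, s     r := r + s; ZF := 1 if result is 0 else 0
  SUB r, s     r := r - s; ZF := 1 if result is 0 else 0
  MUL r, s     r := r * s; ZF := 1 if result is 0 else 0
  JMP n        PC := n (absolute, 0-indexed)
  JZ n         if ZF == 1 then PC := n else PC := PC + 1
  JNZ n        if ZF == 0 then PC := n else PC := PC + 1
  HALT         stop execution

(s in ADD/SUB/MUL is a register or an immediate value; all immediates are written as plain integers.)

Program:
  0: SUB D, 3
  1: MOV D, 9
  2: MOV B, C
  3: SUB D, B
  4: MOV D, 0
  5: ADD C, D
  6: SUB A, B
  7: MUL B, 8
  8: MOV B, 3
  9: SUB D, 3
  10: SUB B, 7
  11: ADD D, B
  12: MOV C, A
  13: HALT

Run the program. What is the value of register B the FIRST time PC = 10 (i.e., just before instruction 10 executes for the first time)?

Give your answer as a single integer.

Step 1: PC=0 exec 'SUB D, 3'. After: A=0 B=0 C=0 D=-3 ZF=0 PC=1
Step 2: PC=1 exec 'MOV D, 9'. After: A=0 B=0 C=0 D=9 ZF=0 PC=2
Step 3: PC=2 exec 'MOV B, C'. After: A=0 B=0 C=0 D=9 ZF=0 PC=3
Step 4: PC=3 exec 'SUB D, B'. After: A=0 B=0 C=0 D=9 ZF=0 PC=4
Step 5: PC=4 exec 'MOV D, 0'. After: A=0 B=0 C=0 D=0 ZF=0 PC=5
Step 6: PC=5 exec 'ADD C, D'. After: A=0 B=0 C=0 D=0 ZF=1 PC=6
Step 7: PC=6 exec 'SUB A, B'. After: A=0 B=0 C=0 D=0 ZF=1 PC=7
Step 8: PC=7 exec 'MUL B, 8'. After: A=0 B=0 C=0 D=0 ZF=1 PC=8
Step 9: PC=8 exec 'MOV B, 3'. After: A=0 B=3 C=0 D=0 ZF=1 PC=9
Step 10: PC=9 exec 'SUB D, 3'. After: A=0 B=3 C=0 D=-3 ZF=0 PC=10
First time PC=10: B=3

3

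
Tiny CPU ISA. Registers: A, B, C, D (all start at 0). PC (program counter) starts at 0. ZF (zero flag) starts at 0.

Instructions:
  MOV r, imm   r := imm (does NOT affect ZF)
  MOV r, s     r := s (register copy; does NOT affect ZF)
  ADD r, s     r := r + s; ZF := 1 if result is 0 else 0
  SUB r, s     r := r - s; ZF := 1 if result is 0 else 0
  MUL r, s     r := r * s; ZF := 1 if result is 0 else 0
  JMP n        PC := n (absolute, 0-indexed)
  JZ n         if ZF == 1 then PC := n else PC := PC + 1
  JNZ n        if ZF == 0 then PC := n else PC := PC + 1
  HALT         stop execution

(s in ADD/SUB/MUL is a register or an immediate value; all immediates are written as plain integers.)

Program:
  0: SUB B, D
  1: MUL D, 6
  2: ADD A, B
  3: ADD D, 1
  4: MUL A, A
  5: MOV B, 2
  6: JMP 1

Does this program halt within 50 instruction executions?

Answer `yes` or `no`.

Step 1: PC=0 exec 'SUB B, D'. After: A=0 B=0 C=0 D=0 ZF=1 PC=1
Step 2: PC=1 exec 'MUL D, 6'. After: A=0 B=0 C=0 D=0 ZF=1 PC=2
Step 3: PC=2 exec 'ADD A, B'. After: A=0 B=0 C=0 D=0 ZF=1 PC=3
Step 4: PC=3 exec 'ADD D, 1'. After: A=0 B=0 C=0 D=1 ZF=0 PC=4
Step 5: PC=4 exec 'MUL A, A'. After: A=0 B=0 C=0 D=1 ZF=1 PC=5
Step 6: PC=5 exec 'MOV B, 2'. After: A=0 B=2 C=0 D=1 ZF=1 PC=6
Step 7: PC=6 exec 'JMP 1'. After: A=0 B=2 C=0 D=1 ZF=1 PC=1
Step 8: PC=1 exec 'MUL D, 6'. After: A=0 B=2 C=0 D=6 ZF=0 PC=2
Step 9: PC=2 exec 'ADD A, B'. After: A=2 B=2 C=0 D=6 ZF=0 PC=3
Step 10: PC=3 exec 'ADD D, 1'. After: A=2 B=2 C=0 D=7 ZF=0 PC=4
Step 11: PC=4 exec 'MUL A, A'. After: A=4 B=2 C=0 D=7 ZF=0 PC=5
Step 12: PC=5 exec 'MOV B, 2'. After: A=4 B=2 C=0 D=7 ZF=0 PC=6
Step 13: PC=6 exec 'JMP 1'. After: A=4 B=2 C=0 D=7 ZF=0 PC=1
Step 14: PC=1 exec 'MUL D, 6'. After: A=4 B=2 C=0 D=42 ZF=0 PC=2
Step 15: PC=2 exec 'ADD A, B'. After: A=6 B=2 C=0 D=42 ZF=0 PC=3
After 50 steps: not halted. PC revisits the same instructions with no path to HALT; will never halt.

Answer: no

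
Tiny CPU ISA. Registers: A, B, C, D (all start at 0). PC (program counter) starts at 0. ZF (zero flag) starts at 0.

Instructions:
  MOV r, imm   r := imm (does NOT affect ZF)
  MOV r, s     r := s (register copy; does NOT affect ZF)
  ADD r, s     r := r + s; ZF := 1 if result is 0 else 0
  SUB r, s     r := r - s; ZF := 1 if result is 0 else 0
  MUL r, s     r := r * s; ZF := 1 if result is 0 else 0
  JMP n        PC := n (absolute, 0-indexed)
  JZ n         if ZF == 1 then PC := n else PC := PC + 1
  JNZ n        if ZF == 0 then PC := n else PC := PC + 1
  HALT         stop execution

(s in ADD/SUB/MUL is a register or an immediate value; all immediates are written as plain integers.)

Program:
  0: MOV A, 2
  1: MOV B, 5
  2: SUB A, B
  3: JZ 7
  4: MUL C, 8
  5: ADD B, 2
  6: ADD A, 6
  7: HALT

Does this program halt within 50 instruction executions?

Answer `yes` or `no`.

Step 1: PC=0 exec 'MOV A, 2'. After: A=2 B=0 C=0 D=0 ZF=0 PC=1
Step 2: PC=1 exec 'MOV B, 5'. After: A=2 B=5 C=0 D=0 ZF=0 PC=2
Step 3: PC=2 exec 'SUB A, B'. After: A=-3 B=5 C=0 D=0 ZF=0 PC=3
Step 4: PC=3 exec 'JZ 7'. After: A=-3 B=5 C=0 D=0 ZF=0 PC=4
Step 5: PC=4 exec 'MUL C, 8'. After: A=-3 B=5 C=0 D=0 ZF=1 PC=5
Step 6: PC=5 exec 'ADD B, 2'. After: A=-3 B=7 C=0 D=0 ZF=0 PC=6
Step 7: PC=6 exec 'ADD A, 6'. After: A=3 B=7 C=0 D=0 ZF=0 PC=7
Step 8: PC=7 exec 'HALT'. After: A=3 B=7 C=0 D=0 ZF=0 PC=7 HALTED

Answer: yes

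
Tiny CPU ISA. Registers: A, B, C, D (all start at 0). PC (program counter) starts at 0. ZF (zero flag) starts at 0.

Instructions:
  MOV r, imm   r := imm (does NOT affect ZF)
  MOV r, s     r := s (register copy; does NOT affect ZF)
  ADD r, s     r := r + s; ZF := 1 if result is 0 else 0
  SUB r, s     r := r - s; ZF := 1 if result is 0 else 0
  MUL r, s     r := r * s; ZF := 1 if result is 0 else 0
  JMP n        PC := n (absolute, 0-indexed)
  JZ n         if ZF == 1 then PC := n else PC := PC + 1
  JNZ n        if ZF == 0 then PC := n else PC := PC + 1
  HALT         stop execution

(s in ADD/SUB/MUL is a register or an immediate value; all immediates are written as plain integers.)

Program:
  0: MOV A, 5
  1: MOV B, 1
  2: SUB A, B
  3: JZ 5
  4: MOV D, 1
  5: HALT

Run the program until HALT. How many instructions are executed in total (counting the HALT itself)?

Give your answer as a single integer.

Step 1: PC=0 exec 'MOV A, 5'. After: A=5 B=0 C=0 D=0 ZF=0 PC=1
Step 2: PC=1 exec 'MOV B, 1'. After: A=5 B=1 C=0 D=0 ZF=0 PC=2
Step 3: PC=2 exec 'SUB A, B'. After: A=4 B=1 C=0 D=0 ZF=0 PC=3
Step 4: PC=3 exec 'JZ 5'. After: A=4 B=1 C=0 D=0 ZF=0 PC=4
Step 5: PC=4 exec 'MOV D, 1'. After: A=4 B=1 C=0 D=1 ZF=0 PC=5
Step 6: PC=5 exec 'HALT'. After: A=4 B=1 C=0 D=1 ZF=0 PC=5 HALTED
Total instructions executed: 6

Answer: 6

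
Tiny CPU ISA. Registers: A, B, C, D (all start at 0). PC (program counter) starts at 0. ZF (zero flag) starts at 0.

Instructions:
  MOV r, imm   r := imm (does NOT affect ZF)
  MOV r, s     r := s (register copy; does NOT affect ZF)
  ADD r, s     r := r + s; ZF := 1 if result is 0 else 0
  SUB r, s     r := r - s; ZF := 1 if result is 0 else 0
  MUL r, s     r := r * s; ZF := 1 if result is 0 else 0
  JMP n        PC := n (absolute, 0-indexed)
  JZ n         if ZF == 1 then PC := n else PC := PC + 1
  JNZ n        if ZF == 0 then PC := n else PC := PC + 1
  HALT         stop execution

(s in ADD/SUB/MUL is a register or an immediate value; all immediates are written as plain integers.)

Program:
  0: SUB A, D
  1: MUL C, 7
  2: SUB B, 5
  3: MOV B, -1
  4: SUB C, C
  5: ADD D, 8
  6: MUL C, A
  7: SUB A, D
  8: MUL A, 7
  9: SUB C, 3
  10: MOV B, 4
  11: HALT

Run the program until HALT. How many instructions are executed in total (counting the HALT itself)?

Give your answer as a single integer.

Answer: 12

Derivation:
Step 1: PC=0 exec 'SUB A, D'. After: A=0 B=0 C=0 D=0 ZF=1 PC=1
Step 2: PC=1 exec 'MUL C, 7'. After: A=0 B=0 C=0 D=0 ZF=1 PC=2
Step 3: PC=2 exec 'SUB B, 5'. After: A=0 B=-5 C=0 D=0 ZF=0 PC=3
Step 4: PC=3 exec 'MOV B, -1'. After: A=0 B=-1 C=0 D=0 ZF=0 PC=4
Step 5: PC=4 exec 'SUB C, C'. After: A=0 B=-1 C=0 D=0 ZF=1 PC=5
Step 6: PC=5 exec 'ADD D, 8'. After: A=0 B=-1 C=0 D=8 ZF=0 PC=6
Step 7: PC=6 exec 'MUL C, A'. After: A=0 B=-1 C=0 D=8 ZF=1 PC=7
Step 8: PC=7 exec 'SUB A, D'. After: A=-8 B=-1 C=0 D=8 ZF=0 PC=8
Step 9: PC=8 exec 'MUL A, 7'. After: A=-56 B=-1 C=0 D=8 ZF=0 PC=9
Step 10: PC=9 exec 'SUB C, 3'. After: A=-56 B=-1 C=-3 D=8 ZF=0 PC=10
Step 11: PC=10 exec 'MOV B, 4'. After: A=-56 B=4 C=-3 D=8 ZF=0 PC=11
Step 12: PC=11 exec 'HALT'. After: A=-56 B=4 C=-3 D=8 ZF=0 PC=11 HALTED
Total instructions executed: 12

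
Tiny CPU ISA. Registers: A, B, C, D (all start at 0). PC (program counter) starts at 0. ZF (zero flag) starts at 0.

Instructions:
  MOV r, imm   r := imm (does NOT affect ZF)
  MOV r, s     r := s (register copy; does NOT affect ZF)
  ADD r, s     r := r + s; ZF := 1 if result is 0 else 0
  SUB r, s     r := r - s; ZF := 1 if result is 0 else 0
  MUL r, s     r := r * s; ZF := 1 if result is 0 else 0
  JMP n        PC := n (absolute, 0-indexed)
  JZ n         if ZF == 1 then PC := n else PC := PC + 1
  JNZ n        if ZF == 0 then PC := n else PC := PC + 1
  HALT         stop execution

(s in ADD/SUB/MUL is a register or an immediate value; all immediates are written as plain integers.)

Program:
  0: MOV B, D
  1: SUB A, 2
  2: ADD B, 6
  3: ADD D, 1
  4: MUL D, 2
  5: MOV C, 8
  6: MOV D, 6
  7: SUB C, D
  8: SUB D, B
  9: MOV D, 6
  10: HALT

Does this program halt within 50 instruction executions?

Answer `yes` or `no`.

Step 1: PC=0 exec 'MOV B, D'. After: A=0 B=0 C=0 D=0 ZF=0 PC=1
Step 2: PC=1 exec 'SUB A, 2'. After: A=-2 B=0 C=0 D=0 ZF=0 PC=2
Step 3: PC=2 exec 'ADD B, 6'. After: A=-2 B=6 C=0 D=0 ZF=0 PC=3
Step 4: PC=3 exec 'ADD D, 1'. After: A=-2 B=6 C=0 D=1 ZF=0 PC=4
Step 5: PC=4 exec 'MUL D, 2'. After: A=-2 B=6 C=0 D=2 ZF=0 PC=5
Step 6: PC=5 exec 'MOV C, 8'. After: A=-2 B=6 C=8 D=2 ZF=0 PC=6
Step 7: PC=6 exec 'MOV D, 6'. After: A=-2 B=6 C=8 D=6 ZF=0 PC=7
Step 8: PC=7 exec 'SUB C, D'. After: A=-2 B=6 C=2 D=6 ZF=0 PC=8
Step 9: PC=8 exec 'SUB D, B'. After: A=-2 B=6 C=2 D=0 ZF=1 PC=9
Step 10: PC=9 exec 'MOV D, 6'. After: A=-2 B=6 C=2 D=6 ZF=1 PC=10
Step 11: PC=10 exec 'HALT'. After: A=-2 B=6 C=2 D=6 ZF=1 PC=10 HALTED

Answer: yes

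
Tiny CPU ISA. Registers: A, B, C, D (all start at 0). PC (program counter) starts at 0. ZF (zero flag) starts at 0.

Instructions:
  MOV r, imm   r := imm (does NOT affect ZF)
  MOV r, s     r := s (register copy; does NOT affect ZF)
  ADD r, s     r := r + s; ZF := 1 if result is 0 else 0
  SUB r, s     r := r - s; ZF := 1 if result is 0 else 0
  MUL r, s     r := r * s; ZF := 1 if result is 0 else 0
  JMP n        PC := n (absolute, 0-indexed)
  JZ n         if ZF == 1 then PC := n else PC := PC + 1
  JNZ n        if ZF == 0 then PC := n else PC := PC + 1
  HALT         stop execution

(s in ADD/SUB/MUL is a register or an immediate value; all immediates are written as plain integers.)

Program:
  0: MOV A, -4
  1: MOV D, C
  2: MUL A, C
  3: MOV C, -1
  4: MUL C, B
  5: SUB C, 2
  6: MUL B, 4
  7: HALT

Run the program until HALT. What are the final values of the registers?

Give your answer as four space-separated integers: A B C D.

Answer: 0 0 -2 0

Derivation:
Step 1: PC=0 exec 'MOV A, -4'. After: A=-4 B=0 C=0 D=0 ZF=0 PC=1
Step 2: PC=1 exec 'MOV D, C'. After: A=-4 B=0 C=0 D=0 ZF=0 PC=2
Step 3: PC=2 exec 'MUL A, C'. After: A=0 B=0 C=0 D=0 ZF=1 PC=3
Step 4: PC=3 exec 'MOV C, -1'. After: A=0 B=0 C=-1 D=0 ZF=1 PC=4
Step 5: PC=4 exec 'MUL C, B'. After: A=0 B=0 C=0 D=0 ZF=1 PC=5
Step 6: PC=5 exec 'SUB C, 2'. After: A=0 B=0 C=-2 D=0 ZF=0 PC=6
Step 7: PC=6 exec 'MUL B, 4'. After: A=0 B=0 C=-2 D=0 ZF=1 PC=7
Step 8: PC=7 exec 'HALT'. After: A=0 B=0 C=-2 D=0 ZF=1 PC=7 HALTED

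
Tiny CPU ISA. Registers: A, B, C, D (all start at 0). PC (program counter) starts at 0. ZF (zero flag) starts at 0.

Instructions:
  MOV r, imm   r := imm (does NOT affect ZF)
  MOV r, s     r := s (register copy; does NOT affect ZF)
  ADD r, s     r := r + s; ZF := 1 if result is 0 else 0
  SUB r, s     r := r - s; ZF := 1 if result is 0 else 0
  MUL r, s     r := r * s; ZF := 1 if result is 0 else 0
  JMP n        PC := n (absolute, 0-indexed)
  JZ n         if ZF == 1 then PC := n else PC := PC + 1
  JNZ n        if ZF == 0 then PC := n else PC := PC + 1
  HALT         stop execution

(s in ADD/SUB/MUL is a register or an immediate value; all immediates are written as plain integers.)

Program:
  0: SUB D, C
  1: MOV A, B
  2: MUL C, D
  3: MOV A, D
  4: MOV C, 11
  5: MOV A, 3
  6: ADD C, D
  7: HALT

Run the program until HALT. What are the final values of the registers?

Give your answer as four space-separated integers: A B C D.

Step 1: PC=0 exec 'SUB D, C'. After: A=0 B=0 C=0 D=0 ZF=1 PC=1
Step 2: PC=1 exec 'MOV A, B'. After: A=0 B=0 C=0 D=0 ZF=1 PC=2
Step 3: PC=2 exec 'MUL C, D'. After: A=0 B=0 C=0 D=0 ZF=1 PC=3
Step 4: PC=3 exec 'MOV A, D'. After: A=0 B=0 C=0 D=0 ZF=1 PC=4
Step 5: PC=4 exec 'MOV C, 11'. After: A=0 B=0 C=11 D=0 ZF=1 PC=5
Step 6: PC=5 exec 'MOV A, 3'. After: A=3 B=0 C=11 D=0 ZF=1 PC=6
Step 7: PC=6 exec 'ADD C, D'. After: A=3 B=0 C=11 D=0 ZF=0 PC=7
Step 8: PC=7 exec 'HALT'. After: A=3 B=0 C=11 D=0 ZF=0 PC=7 HALTED

Answer: 3 0 11 0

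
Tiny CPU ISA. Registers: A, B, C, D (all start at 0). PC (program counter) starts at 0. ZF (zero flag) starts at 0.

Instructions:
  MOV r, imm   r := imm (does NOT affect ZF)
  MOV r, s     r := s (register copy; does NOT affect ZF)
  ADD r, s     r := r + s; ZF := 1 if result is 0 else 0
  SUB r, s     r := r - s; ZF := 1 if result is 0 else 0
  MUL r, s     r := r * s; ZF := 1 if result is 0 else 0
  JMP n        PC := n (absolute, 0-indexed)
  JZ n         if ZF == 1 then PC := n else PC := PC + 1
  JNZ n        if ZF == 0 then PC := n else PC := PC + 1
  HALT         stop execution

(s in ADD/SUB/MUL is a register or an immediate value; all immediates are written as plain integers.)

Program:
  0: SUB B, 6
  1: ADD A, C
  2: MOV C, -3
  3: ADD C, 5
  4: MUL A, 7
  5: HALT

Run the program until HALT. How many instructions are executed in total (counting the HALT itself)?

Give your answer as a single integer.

Step 1: PC=0 exec 'SUB B, 6'. After: A=0 B=-6 C=0 D=0 ZF=0 PC=1
Step 2: PC=1 exec 'ADD A, C'. After: A=0 B=-6 C=0 D=0 ZF=1 PC=2
Step 3: PC=2 exec 'MOV C, -3'. After: A=0 B=-6 C=-3 D=0 ZF=1 PC=3
Step 4: PC=3 exec 'ADD C, 5'. After: A=0 B=-6 C=2 D=0 ZF=0 PC=4
Step 5: PC=4 exec 'MUL A, 7'. After: A=0 B=-6 C=2 D=0 ZF=1 PC=5
Step 6: PC=5 exec 'HALT'. After: A=0 B=-6 C=2 D=0 ZF=1 PC=5 HALTED
Total instructions executed: 6

Answer: 6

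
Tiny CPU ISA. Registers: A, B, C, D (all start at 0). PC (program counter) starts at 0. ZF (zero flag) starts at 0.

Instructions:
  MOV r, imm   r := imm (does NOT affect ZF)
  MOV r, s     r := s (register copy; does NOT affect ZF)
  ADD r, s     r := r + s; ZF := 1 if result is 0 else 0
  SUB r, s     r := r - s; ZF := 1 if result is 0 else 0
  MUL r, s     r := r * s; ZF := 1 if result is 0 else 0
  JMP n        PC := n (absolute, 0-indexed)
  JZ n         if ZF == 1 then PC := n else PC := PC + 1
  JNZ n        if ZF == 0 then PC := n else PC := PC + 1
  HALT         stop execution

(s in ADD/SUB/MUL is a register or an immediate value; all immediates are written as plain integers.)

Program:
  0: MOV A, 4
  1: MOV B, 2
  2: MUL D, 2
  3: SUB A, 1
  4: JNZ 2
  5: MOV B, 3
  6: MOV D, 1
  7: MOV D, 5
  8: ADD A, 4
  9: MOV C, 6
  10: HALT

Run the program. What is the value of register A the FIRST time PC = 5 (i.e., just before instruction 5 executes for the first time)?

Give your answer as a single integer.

Step 1: PC=0 exec 'MOV A, 4'. After: A=4 B=0 C=0 D=0 ZF=0 PC=1
Step 2: PC=1 exec 'MOV B, 2'. After: A=4 B=2 C=0 D=0 ZF=0 PC=2
Step 3: PC=2 exec 'MUL D, 2'. After: A=4 B=2 C=0 D=0 ZF=1 PC=3
Step 4: PC=3 exec 'SUB A, 1'. After: A=3 B=2 C=0 D=0 ZF=0 PC=4
Step 5: PC=4 exec 'JNZ 2'. After: A=3 B=2 C=0 D=0 ZF=0 PC=2
Step 6: PC=2 exec 'MUL D, 2'. After: A=3 B=2 C=0 D=0 ZF=1 PC=3
Step 7: PC=3 exec 'SUB A, 1'. After: A=2 B=2 C=0 D=0 ZF=0 PC=4
Step 8: PC=4 exec 'JNZ 2'. After: A=2 B=2 C=0 D=0 ZF=0 PC=2
Step 9: PC=2 exec 'MUL D, 2'. After: A=2 B=2 C=0 D=0 ZF=1 PC=3
Step 10: PC=3 exec 'SUB A, 1'. After: A=1 B=2 C=0 D=0 ZF=0 PC=4
Step 11: PC=4 exec 'JNZ 2'. After: A=1 B=2 C=0 D=0 ZF=0 PC=2
Step 12: PC=2 exec 'MUL D, 2'. After: A=1 B=2 C=0 D=0 ZF=1 PC=3
Step 13: PC=3 exec 'SUB A, 1'. After: A=0 B=2 C=0 D=0 ZF=1 PC=4
Step 14: PC=4 exec 'JNZ 2'. After: A=0 B=2 C=0 D=0 ZF=1 PC=5
First time PC=5: A=0

0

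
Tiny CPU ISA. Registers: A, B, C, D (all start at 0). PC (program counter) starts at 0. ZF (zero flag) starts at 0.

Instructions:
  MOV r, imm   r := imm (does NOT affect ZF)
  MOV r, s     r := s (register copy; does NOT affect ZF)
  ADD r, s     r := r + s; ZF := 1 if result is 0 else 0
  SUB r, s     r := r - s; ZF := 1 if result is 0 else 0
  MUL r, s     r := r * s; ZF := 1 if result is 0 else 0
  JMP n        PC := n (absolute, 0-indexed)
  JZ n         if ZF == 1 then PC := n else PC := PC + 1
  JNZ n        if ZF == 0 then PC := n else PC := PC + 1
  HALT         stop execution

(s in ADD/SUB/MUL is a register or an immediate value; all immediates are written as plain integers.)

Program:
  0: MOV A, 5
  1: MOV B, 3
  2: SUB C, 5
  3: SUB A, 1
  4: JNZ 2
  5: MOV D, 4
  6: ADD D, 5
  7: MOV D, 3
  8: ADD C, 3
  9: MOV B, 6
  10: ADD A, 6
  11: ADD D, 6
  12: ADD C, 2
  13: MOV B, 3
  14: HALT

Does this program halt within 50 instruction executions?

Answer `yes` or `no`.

Step 1: PC=0 exec 'MOV A, 5'. After: A=5 B=0 C=0 D=0 ZF=0 PC=1
Step 2: PC=1 exec 'MOV B, 3'. After: A=5 B=3 C=0 D=0 ZF=0 PC=2
Step 3: PC=2 exec 'SUB C, 5'. After: A=5 B=3 C=-5 D=0 ZF=0 PC=3
Step 4: PC=3 exec 'SUB A, 1'. After: A=4 B=3 C=-5 D=0 ZF=0 PC=4
Step 5: PC=4 exec 'JNZ 2'. After: A=4 B=3 C=-5 D=0 ZF=0 PC=2
Step 6: PC=2 exec 'SUB C, 5'. After: A=4 B=3 C=-10 D=0 ZF=0 PC=3
Step 7: PC=3 exec 'SUB A, 1'. After: A=3 B=3 C=-10 D=0 ZF=0 PC=4
Step 8: PC=4 exec 'JNZ 2'. After: A=3 B=3 C=-10 D=0 ZF=0 PC=2
Step 9: PC=2 exec 'SUB C, 5'. After: A=3 B=3 C=-15 D=0 ZF=0 PC=3
Step 10: PC=3 exec 'SUB A, 1'. After: A=2 B=3 C=-15 D=0 ZF=0 PC=4
Step 11: PC=4 exec 'JNZ 2'. After: A=2 B=3 C=-15 D=0 ZF=0 PC=2
Step 12: PC=2 exec 'SUB C, 5'. After: A=2 B=3 C=-20 D=0 ZF=0 PC=3
Step 13: PC=3 exec 'SUB A, 1'. After: A=1 B=3 C=-20 D=0 ZF=0 PC=4
Step 14: PC=4 exec 'JNZ 2'. After: A=1 B=3 C=-20 D=0 ZF=0 PC=2
Step 15: PC=2 exec 'SUB C, 5'. After: A=1 B=3 C=-25 D=0 ZF=0 PC=3
Step 16: PC=3 exec 'SUB A, 1'. After: A=0 B=3 C=-25 D=0 ZF=1 PC=4
Step 17: PC=4 exec 'JNZ 2'. After: A=0 B=3 C=-25 D=0 ZF=1 PC=5
Step 18: PC=5 exec 'MOV D, 4'. After: A=0 B=3 C=-25 D=4 ZF=1 PC=6
Step 19: PC=6 exec 'ADD D, 5'. After: A=0 B=3 C=-25 D=9 ZF=0 PC=7
Step 20: PC=7 exec 'MOV D, 3'. After: A=0 B=3 C=-25 D=3 ZF=0 PC=8
Step 21: PC=8 exec 'ADD C, 3'. After: A=0 B=3 C=-22 D=3 ZF=0 PC=9
Step 22: PC=9 exec 'MOV B, 6'. After: A=0 B=6 C=-22 D=3 ZF=0 PC=10
Step 23: PC=10 exec 'ADD A, 6'. After: A=6 B=6 C=-22 D=3 ZF=0 PC=11
Step 24: PC=11 exec 'ADD D, 6'. After: A=6 B=6 C=-22 D=9 ZF=0 PC=12
Step 25: PC=12 exec 'ADD C, 2'. After: A=6 B=6 C=-20 D=9 ZF=0 PC=13
Step 26: PC=13 exec 'MOV B, 3'. After: A=6 B=3 C=-20 D=9 ZF=0 PC=14
Step 27: PC=14 exec 'HALT'. After: A=6 B=3 C=-20 D=9 ZF=0 PC=14 HALTED

Answer: yes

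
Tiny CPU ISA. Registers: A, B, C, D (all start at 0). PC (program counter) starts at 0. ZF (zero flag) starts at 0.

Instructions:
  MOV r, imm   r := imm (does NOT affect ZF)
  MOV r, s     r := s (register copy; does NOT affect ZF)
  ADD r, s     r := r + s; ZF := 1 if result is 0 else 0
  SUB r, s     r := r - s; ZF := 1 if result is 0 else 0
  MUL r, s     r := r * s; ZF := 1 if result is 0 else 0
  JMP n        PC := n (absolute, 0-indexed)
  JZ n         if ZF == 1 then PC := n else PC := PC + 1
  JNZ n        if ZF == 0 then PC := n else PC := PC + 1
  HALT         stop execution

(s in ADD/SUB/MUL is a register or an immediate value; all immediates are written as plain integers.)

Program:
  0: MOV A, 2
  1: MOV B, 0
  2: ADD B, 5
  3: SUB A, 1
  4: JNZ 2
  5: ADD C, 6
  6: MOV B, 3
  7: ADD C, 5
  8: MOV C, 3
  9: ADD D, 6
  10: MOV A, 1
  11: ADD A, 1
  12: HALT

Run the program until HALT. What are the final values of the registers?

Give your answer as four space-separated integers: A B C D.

Answer: 2 3 3 6

Derivation:
Step 1: PC=0 exec 'MOV A, 2'. After: A=2 B=0 C=0 D=0 ZF=0 PC=1
Step 2: PC=1 exec 'MOV B, 0'. After: A=2 B=0 C=0 D=0 ZF=0 PC=2
Step 3: PC=2 exec 'ADD B, 5'. After: A=2 B=5 C=0 D=0 ZF=0 PC=3
Step 4: PC=3 exec 'SUB A, 1'. After: A=1 B=5 C=0 D=0 ZF=0 PC=4
Step 5: PC=4 exec 'JNZ 2'. After: A=1 B=5 C=0 D=0 ZF=0 PC=2
Step 6: PC=2 exec 'ADD B, 5'. After: A=1 B=10 C=0 D=0 ZF=0 PC=3
Step 7: PC=3 exec 'SUB A, 1'. After: A=0 B=10 C=0 D=0 ZF=1 PC=4
Step 8: PC=4 exec 'JNZ 2'. After: A=0 B=10 C=0 D=0 ZF=1 PC=5
Step 9: PC=5 exec 'ADD C, 6'. After: A=0 B=10 C=6 D=0 ZF=0 PC=6
Step 10: PC=6 exec 'MOV B, 3'. After: A=0 B=3 C=6 D=0 ZF=0 PC=7
Step 11: PC=7 exec 'ADD C, 5'. After: A=0 B=3 C=11 D=0 ZF=0 PC=8
Step 12: PC=8 exec 'MOV C, 3'. After: A=0 B=3 C=3 D=0 ZF=0 PC=9
Step 13: PC=9 exec 'ADD D, 6'. After: A=0 B=3 C=3 D=6 ZF=0 PC=10
Step 14: PC=10 exec 'MOV A, 1'. After: A=1 B=3 C=3 D=6 ZF=0 PC=11
Step 15: PC=11 exec 'ADD A, 1'. After: A=2 B=3 C=3 D=6 ZF=0 PC=12
Step 16: PC=12 exec 'HALT'. After: A=2 B=3 C=3 D=6 ZF=0 PC=12 HALTED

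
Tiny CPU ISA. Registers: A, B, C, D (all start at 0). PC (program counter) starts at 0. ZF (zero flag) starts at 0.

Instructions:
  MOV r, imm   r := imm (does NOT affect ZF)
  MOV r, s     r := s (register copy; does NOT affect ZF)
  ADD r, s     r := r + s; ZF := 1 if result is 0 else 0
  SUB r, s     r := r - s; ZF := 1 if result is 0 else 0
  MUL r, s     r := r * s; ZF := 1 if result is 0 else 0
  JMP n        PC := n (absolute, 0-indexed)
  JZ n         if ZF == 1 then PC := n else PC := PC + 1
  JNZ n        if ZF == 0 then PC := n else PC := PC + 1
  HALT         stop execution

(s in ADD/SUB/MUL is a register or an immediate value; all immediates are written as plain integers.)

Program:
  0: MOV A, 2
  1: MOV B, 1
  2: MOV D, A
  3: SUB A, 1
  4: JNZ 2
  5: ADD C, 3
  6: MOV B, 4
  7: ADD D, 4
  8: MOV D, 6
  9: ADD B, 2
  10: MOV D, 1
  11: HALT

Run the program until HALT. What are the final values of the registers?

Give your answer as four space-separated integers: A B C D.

Step 1: PC=0 exec 'MOV A, 2'. After: A=2 B=0 C=0 D=0 ZF=0 PC=1
Step 2: PC=1 exec 'MOV B, 1'. After: A=2 B=1 C=0 D=0 ZF=0 PC=2
Step 3: PC=2 exec 'MOV D, A'. After: A=2 B=1 C=0 D=2 ZF=0 PC=3
Step 4: PC=3 exec 'SUB A, 1'. After: A=1 B=1 C=0 D=2 ZF=0 PC=4
Step 5: PC=4 exec 'JNZ 2'. After: A=1 B=1 C=0 D=2 ZF=0 PC=2
Step 6: PC=2 exec 'MOV D, A'. After: A=1 B=1 C=0 D=1 ZF=0 PC=3
Step 7: PC=3 exec 'SUB A, 1'. After: A=0 B=1 C=0 D=1 ZF=1 PC=4
Step 8: PC=4 exec 'JNZ 2'. After: A=0 B=1 C=0 D=1 ZF=1 PC=5
Step 9: PC=5 exec 'ADD C, 3'. After: A=0 B=1 C=3 D=1 ZF=0 PC=6
Step 10: PC=6 exec 'MOV B, 4'. After: A=0 B=4 C=3 D=1 ZF=0 PC=7
Step 11: PC=7 exec 'ADD D, 4'. After: A=0 B=4 C=3 D=5 ZF=0 PC=8
Step 12: PC=8 exec 'MOV D, 6'. After: A=0 B=4 C=3 D=6 ZF=0 PC=9
Step 13: PC=9 exec 'ADD B, 2'. After: A=0 B=6 C=3 D=6 ZF=0 PC=10
Step 14: PC=10 exec 'MOV D, 1'. After: A=0 B=6 C=3 D=1 ZF=0 PC=11
Step 15: PC=11 exec 'HALT'. After: A=0 B=6 C=3 D=1 ZF=0 PC=11 HALTED

Answer: 0 6 3 1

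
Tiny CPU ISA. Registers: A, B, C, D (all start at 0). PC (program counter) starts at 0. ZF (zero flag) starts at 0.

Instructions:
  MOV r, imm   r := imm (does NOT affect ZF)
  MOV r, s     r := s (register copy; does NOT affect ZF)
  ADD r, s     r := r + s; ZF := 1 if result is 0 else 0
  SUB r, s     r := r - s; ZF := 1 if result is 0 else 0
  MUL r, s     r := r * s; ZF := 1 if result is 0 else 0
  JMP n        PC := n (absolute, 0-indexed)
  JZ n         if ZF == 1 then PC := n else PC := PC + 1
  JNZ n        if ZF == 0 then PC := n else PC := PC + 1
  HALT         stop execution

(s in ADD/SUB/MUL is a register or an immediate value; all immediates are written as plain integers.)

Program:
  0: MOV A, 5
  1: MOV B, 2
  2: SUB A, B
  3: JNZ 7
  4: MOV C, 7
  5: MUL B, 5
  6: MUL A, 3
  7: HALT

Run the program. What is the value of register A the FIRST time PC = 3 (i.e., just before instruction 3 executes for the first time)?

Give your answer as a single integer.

Step 1: PC=0 exec 'MOV A, 5'. After: A=5 B=0 C=0 D=0 ZF=0 PC=1
Step 2: PC=1 exec 'MOV B, 2'. After: A=5 B=2 C=0 D=0 ZF=0 PC=2
Step 3: PC=2 exec 'SUB A, B'. After: A=3 B=2 C=0 D=0 ZF=0 PC=3
First time PC=3: A=3

3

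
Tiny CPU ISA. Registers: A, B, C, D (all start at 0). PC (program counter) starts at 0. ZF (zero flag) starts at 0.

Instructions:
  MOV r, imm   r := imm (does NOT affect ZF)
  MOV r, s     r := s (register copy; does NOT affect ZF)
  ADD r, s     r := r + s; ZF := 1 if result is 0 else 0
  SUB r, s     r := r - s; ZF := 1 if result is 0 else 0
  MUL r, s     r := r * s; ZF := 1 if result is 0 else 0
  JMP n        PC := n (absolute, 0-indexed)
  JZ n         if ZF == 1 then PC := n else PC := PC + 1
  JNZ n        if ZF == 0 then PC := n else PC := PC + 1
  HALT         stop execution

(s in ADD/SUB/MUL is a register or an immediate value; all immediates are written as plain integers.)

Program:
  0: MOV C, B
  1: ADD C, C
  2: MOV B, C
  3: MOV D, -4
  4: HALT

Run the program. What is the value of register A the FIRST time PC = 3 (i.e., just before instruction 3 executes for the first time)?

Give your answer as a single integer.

Step 1: PC=0 exec 'MOV C, B'. After: A=0 B=0 C=0 D=0 ZF=0 PC=1
Step 2: PC=1 exec 'ADD C, C'. After: A=0 B=0 C=0 D=0 ZF=1 PC=2
Step 3: PC=2 exec 'MOV B, C'. After: A=0 B=0 C=0 D=0 ZF=1 PC=3
First time PC=3: A=0

0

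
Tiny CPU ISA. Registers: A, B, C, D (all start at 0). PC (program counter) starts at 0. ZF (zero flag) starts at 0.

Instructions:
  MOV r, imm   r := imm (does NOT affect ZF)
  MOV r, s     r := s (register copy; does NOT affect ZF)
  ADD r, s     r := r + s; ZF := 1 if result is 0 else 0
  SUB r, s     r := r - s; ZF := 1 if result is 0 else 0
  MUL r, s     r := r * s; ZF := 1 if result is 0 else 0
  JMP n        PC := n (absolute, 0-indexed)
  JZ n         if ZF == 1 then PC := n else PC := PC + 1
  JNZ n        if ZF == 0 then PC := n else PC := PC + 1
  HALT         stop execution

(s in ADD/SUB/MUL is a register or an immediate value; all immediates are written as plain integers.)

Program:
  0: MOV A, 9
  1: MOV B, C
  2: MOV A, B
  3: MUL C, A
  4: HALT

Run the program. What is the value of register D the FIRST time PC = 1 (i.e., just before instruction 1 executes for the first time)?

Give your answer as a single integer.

Step 1: PC=0 exec 'MOV A, 9'. After: A=9 B=0 C=0 D=0 ZF=0 PC=1
First time PC=1: D=0

0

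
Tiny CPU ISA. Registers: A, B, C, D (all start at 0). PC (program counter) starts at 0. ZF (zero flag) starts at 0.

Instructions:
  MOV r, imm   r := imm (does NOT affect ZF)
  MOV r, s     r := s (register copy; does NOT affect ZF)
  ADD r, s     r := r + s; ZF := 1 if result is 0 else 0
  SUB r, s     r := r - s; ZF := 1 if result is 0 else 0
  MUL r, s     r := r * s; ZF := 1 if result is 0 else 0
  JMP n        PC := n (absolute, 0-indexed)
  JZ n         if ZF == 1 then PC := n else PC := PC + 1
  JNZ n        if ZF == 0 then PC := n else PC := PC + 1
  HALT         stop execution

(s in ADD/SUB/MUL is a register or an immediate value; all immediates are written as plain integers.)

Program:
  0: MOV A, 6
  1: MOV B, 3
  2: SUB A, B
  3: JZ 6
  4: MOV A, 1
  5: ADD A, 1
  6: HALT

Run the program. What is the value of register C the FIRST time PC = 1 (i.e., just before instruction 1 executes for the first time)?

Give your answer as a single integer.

Step 1: PC=0 exec 'MOV A, 6'. After: A=6 B=0 C=0 D=0 ZF=0 PC=1
First time PC=1: C=0

0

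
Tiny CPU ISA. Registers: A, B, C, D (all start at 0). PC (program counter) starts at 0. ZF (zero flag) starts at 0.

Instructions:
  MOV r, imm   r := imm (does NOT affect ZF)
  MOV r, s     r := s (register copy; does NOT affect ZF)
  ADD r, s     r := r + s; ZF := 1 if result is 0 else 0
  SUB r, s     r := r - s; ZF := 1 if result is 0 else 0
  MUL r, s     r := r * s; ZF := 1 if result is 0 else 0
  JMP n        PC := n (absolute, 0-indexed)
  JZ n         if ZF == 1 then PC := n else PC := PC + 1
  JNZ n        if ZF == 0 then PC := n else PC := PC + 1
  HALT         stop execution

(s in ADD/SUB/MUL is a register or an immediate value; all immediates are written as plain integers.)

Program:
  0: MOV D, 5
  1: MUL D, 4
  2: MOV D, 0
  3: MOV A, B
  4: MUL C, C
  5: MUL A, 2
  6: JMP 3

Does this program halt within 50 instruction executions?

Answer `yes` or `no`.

Step 1: PC=0 exec 'MOV D, 5'. After: A=0 B=0 C=0 D=5 ZF=0 PC=1
Step 2: PC=1 exec 'MUL D, 4'. After: A=0 B=0 C=0 D=20 ZF=0 PC=2
Step 3: PC=2 exec 'MOV D, 0'. After: A=0 B=0 C=0 D=0 ZF=0 PC=3
Step 4: PC=3 exec 'MOV A, B'. After: A=0 B=0 C=0 D=0 ZF=0 PC=4
Step 5: PC=4 exec 'MUL C, C'. After: A=0 B=0 C=0 D=0 ZF=1 PC=5
Step 6: PC=5 exec 'MUL A, 2'. After: A=0 B=0 C=0 D=0 ZF=1 PC=6
Step 7: PC=6 exec 'JMP 3'. After: A=0 B=0 C=0 D=0 ZF=1 PC=3
Step 8: PC=3 exec 'MOV A, B'. After: A=0 B=0 C=0 D=0 ZF=1 PC=4
Step 9: PC=4 exec 'MUL C, C'. After: A=0 B=0 C=0 D=0 ZF=1 PC=5
State after step 9 equals state after step 5: the program is in a cycle of length 4 and will never halt.

Answer: no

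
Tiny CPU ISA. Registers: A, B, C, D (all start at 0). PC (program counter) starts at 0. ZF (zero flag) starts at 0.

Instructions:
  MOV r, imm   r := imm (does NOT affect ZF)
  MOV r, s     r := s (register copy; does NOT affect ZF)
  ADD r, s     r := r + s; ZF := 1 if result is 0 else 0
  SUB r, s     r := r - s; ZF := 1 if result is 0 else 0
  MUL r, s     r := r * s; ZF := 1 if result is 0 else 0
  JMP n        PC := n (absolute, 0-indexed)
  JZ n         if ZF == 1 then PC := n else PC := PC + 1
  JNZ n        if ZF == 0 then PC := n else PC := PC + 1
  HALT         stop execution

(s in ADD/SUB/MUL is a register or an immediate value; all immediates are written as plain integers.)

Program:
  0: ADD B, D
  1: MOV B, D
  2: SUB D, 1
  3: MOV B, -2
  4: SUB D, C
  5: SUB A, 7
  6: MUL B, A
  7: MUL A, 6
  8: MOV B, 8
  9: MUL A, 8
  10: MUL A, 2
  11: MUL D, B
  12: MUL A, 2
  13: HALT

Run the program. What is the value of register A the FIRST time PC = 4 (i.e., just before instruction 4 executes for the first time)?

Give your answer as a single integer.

Step 1: PC=0 exec 'ADD B, D'. After: A=0 B=0 C=0 D=0 ZF=1 PC=1
Step 2: PC=1 exec 'MOV B, D'. After: A=0 B=0 C=0 D=0 ZF=1 PC=2
Step 3: PC=2 exec 'SUB D, 1'. After: A=0 B=0 C=0 D=-1 ZF=0 PC=3
Step 4: PC=3 exec 'MOV B, -2'. After: A=0 B=-2 C=0 D=-1 ZF=0 PC=4
First time PC=4: A=0

0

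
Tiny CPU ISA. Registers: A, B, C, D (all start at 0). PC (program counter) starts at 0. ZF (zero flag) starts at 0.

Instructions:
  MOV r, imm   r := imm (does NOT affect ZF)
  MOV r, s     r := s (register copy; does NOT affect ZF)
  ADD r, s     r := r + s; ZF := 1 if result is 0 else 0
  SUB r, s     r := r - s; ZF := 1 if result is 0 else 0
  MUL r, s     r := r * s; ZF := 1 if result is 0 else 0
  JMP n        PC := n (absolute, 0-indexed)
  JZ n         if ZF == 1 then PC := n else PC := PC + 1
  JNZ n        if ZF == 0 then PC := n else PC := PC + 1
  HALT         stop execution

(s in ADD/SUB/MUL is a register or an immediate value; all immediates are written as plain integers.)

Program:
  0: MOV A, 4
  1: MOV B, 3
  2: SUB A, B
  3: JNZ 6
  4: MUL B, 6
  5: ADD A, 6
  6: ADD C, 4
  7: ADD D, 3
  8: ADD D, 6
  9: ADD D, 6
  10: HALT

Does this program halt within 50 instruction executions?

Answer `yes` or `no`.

Step 1: PC=0 exec 'MOV A, 4'. After: A=4 B=0 C=0 D=0 ZF=0 PC=1
Step 2: PC=1 exec 'MOV B, 3'. After: A=4 B=3 C=0 D=0 ZF=0 PC=2
Step 3: PC=2 exec 'SUB A, B'. After: A=1 B=3 C=0 D=0 ZF=0 PC=3
Step 4: PC=3 exec 'JNZ 6'. After: A=1 B=3 C=0 D=0 ZF=0 PC=6
Step 5: PC=6 exec 'ADD C, 4'. After: A=1 B=3 C=4 D=0 ZF=0 PC=7
Step 6: PC=7 exec 'ADD D, 3'. After: A=1 B=3 C=4 D=3 ZF=0 PC=8
Step 7: PC=8 exec 'ADD D, 6'. After: A=1 B=3 C=4 D=9 ZF=0 PC=9
Step 8: PC=9 exec 'ADD D, 6'. After: A=1 B=3 C=4 D=15 ZF=0 PC=10
Step 9: PC=10 exec 'HALT'. After: A=1 B=3 C=4 D=15 ZF=0 PC=10 HALTED

Answer: yes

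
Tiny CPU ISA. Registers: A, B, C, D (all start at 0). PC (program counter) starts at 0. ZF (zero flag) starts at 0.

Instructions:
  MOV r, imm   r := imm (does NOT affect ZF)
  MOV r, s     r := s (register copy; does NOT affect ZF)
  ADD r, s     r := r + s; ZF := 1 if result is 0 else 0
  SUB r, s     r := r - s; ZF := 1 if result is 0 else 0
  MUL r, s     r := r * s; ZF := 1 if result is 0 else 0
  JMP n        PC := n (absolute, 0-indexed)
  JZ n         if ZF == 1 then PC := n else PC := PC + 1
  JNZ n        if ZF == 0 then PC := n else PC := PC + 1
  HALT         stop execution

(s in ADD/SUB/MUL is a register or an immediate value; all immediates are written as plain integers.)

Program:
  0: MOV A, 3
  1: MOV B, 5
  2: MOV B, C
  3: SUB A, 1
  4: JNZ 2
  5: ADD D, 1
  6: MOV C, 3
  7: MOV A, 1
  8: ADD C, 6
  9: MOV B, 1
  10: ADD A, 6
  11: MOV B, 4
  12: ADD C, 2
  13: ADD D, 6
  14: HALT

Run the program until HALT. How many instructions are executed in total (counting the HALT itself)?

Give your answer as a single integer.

Answer: 21

Derivation:
Step 1: PC=0 exec 'MOV A, 3'. After: A=3 B=0 C=0 D=0 ZF=0 PC=1
Step 2: PC=1 exec 'MOV B, 5'. After: A=3 B=5 C=0 D=0 ZF=0 PC=2
Step 3: PC=2 exec 'MOV B, C'. After: A=3 B=0 C=0 D=0 ZF=0 PC=3
Step 4: PC=3 exec 'SUB A, 1'. After: A=2 B=0 C=0 D=0 ZF=0 PC=4
Step 5: PC=4 exec 'JNZ 2'. After: A=2 B=0 C=0 D=0 ZF=0 PC=2
Step 6: PC=2 exec 'MOV B, C'. After: A=2 B=0 C=0 D=0 ZF=0 PC=3
Step 7: PC=3 exec 'SUB A, 1'. After: A=1 B=0 C=0 D=0 ZF=0 PC=4
Step 8: PC=4 exec 'JNZ 2'. After: A=1 B=0 C=0 D=0 ZF=0 PC=2
Step 9: PC=2 exec 'MOV B, C'. After: A=1 B=0 C=0 D=0 ZF=0 PC=3
Step 10: PC=3 exec 'SUB A, 1'. After: A=0 B=0 C=0 D=0 ZF=1 PC=4
Step 11: PC=4 exec 'JNZ 2'. After: A=0 B=0 C=0 D=0 ZF=1 PC=5
Step 12: PC=5 exec 'ADD D, 1'. After: A=0 B=0 C=0 D=1 ZF=0 PC=6
Step 13: PC=6 exec 'MOV C, 3'. After: A=0 B=0 C=3 D=1 ZF=0 PC=7
Step 14: PC=7 exec 'MOV A, 1'. After: A=1 B=0 C=3 D=1 ZF=0 PC=8
Step 15: PC=8 exec 'ADD C, 6'. After: A=1 B=0 C=9 D=1 ZF=0 PC=9
Step 16: PC=9 exec 'MOV B, 1'. After: A=1 B=1 C=9 D=1 ZF=0 PC=10
Step 17: PC=10 exec 'ADD A, 6'. After: A=7 B=1 C=9 D=1 ZF=0 PC=11
Step 18: PC=11 exec 'MOV B, 4'. After: A=7 B=4 C=9 D=1 ZF=0 PC=12
Step 19: PC=12 exec 'ADD C, 2'. After: A=7 B=4 C=11 D=1 ZF=0 PC=13
Step 20: PC=13 exec 'ADD D, 6'. After: A=7 B=4 C=11 D=7 ZF=0 PC=14
Step 21: PC=14 exec 'HALT'. After: A=7 B=4 C=11 D=7 ZF=0 PC=14 HALTED
Total instructions executed: 21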